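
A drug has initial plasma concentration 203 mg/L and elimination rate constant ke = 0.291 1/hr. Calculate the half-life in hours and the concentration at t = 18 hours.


t_half = ln(2) / ke = 0.693147 / 0.291 = 2.382 hr
C(t) = C0 * exp(-ke*t) = 203 * exp(-0.291*18)
C(18) = 1.078 mg/L


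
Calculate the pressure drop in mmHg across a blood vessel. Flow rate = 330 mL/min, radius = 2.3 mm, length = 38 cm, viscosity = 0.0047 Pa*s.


dP = 8*mu*L*Q / (pi*r^4)
Q = 330 mL/min = 5.5e-06 m^3/s
dP = 893.867 Pa = 893.867 / 133.322 mmHg = 6.705 mmHg


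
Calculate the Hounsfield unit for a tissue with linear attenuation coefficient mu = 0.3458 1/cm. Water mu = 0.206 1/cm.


HU = ((mu_tissue - mu_water) / mu_water) * 1000
HU = ((0.3458 - 0.206) / 0.206) * 1000
HU = 678.6


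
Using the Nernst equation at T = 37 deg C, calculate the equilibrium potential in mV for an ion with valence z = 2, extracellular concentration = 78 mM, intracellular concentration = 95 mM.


E = (RT/(zF)) * ln(C_out/C_in)
T = 37 + 273.15 = 310.15 K
E = (8.314 * 310.15 / (2 * 96485)) * ln(78/95)
E = -2.635 mV


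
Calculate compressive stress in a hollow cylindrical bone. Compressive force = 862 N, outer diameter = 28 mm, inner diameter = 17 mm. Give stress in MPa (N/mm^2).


A = pi*(r_o^2 - r_i^2)
r_o = 14 mm, r_i = 8.5 mm
A = 388.772 mm^2
sigma = F/A = 862 / 388.772
sigma = 2.217 MPa


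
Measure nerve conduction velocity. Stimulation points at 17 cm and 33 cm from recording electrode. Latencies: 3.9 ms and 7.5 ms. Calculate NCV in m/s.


Distance = (33 - 17) / 100 = 0.16 m
dt = (7.5 - 3.9) / 1000 = 0.0036 s
NCV = dist / dt = 44.44 m/s


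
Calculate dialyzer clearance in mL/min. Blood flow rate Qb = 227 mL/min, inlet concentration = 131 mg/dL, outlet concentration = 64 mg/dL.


K = Qb * (Cb_in - Cb_out) / Cb_in
K = 227 * (131 - 64) / 131
K = 116.1 mL/min


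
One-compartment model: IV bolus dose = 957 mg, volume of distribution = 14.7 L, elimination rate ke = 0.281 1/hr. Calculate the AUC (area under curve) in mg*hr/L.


C0 = Dose/Vd = 957/14.7 = 65.102 mg/L
AUC = C0/ke = 65.102/0.281
AUC = 231.7 mg*hr/L


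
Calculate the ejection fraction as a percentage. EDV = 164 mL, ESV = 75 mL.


SV = EDV - ESV = 164 - 75 = 89 mL
EF = SV/EDV * 100 = 89/164 * 100
EF = 54.27%


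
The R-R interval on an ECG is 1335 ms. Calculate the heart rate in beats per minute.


HR = 60 / RR_interval(s)
RR = 1335 ms = 1.335 s
HR = 60 / 1.335 = 44.94 bpm


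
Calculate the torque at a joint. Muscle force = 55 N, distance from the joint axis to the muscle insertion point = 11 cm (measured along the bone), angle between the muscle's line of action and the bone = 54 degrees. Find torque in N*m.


Torque = F * d * sin(theta)   (moment arm = d*sin(theta))
d = 11 cm = 0.11 m
Torque = 55 * 0.11 * sin(54)
Torque = 4.895 N*m


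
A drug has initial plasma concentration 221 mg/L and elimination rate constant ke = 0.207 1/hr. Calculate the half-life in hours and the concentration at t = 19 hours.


t_half = ln(2) / ke = 0.693147 / 0.207 = 3.349 hr
C(t) = C0 * exp(-ke*t) = 221 * exp(-0.207*19)
C(19) = 4.328 mg/L


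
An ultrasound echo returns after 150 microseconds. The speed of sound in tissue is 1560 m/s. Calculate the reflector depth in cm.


depth = c * t / 2
t = 150 us = 1.5000e-04 s
depth = 1560 * 1.5000e-04 / 2
depth = 0.117 m = 11.7 cm


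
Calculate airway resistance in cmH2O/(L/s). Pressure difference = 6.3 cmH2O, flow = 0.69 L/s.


R = dP / flow
R = 6.3 / 0.69
R = 9.13 cmH2O/(L/s)


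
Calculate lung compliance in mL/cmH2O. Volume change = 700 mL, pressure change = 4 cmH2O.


C = dV / dP
C = 700 / 4
C = 175 mL/cmH2O


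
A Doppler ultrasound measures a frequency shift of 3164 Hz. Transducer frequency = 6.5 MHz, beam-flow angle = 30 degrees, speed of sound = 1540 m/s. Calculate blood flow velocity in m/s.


v = fd * c / (2 * f0 * cos(theta))
v = 3164 * 1540 / (2 * 6.5000e+06 * cos(30))
v = 0.4328 m/s


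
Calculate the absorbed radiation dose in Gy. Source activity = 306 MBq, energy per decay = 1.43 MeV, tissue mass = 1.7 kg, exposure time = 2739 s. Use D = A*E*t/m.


A = 306 MBq = 3.0600e+08 Bq
E = 1.43 MeV = 2.29086e-13 J
D = A*E*t/m = 3.0600e+08*2.29086e-13*2739/1.7
D = 0.1129 Gy


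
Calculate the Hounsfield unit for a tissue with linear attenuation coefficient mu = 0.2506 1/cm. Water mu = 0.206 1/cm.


HU = ((mu_tissue - mu_water) / mu_water) * 1000
HU = ((0.2506 - 0.206) / 0.206) * 1000
HU = 216.5


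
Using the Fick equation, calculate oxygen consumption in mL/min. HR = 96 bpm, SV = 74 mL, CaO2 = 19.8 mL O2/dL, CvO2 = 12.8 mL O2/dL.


CO = HR*SV = 96*74/1000 = 7.104 L/min
a-v O2 diff = 19.8 - 12.8 = 7 mL/dL
VO2 = CO * (CaO2-CvO2) * 10 dL/L
VO2 = 7.104 * 7 * 10
VO2 = 497.3 mL/min


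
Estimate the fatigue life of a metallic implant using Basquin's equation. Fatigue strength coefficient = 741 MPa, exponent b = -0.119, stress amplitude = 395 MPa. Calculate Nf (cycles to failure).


sigma_a = sigma_f' * (2Nf)^b
2Nf = (sigma_a/sigma_f')^(1/b)
2Nf = (395/741)^(1/-0.119)
2Nf = 197.68592
Nf = 98.84


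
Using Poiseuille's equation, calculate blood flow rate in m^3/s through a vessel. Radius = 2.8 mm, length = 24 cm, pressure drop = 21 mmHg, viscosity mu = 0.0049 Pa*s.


Q = pi*r^4*dP / (8*mu*L)
r = 0.0028 m, L = 0.24 m
dP = 21 mmHg = 2799.762 Pa
Q = 5.7465e-05 m^3/s


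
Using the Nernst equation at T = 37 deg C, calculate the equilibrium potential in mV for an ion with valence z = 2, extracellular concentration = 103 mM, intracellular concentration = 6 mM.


E = (RT/(zF)) * ln(C_out/C_in)
T = 37 + 273.15 = 310.15 K
E = (8.314 * 310.15 / (2 * 96485)) * ln(103/6)
E = 37.99 mV


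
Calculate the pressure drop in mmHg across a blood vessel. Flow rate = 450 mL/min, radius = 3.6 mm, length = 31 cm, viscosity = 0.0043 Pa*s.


dP = 8*mu*L*Q / (pi*r^4)
Q = 450 mL/min = 7.5e-06 m^3/s
dP = 151.573 Pa = 151.573 / 133.322 mmHg = 1.137 mmHg


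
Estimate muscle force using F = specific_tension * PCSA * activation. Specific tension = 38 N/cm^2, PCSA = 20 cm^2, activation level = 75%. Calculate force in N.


F = sigma * PCSA * activation
F = 38 * 20 * 0.75
F = 570 N


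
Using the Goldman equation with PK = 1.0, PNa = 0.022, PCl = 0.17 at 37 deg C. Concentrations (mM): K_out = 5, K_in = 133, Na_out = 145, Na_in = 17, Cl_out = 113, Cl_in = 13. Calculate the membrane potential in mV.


Vm = (RT/F)*ln((PK*Ko + PNa*Nao + PCl*Cli)/(PK*Ki + PNa*Nai + PCl*Clo))
Numer = 10.4, Denom = 152.584
Vm = -71.78 mV


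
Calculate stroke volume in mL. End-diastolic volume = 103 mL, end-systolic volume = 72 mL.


SV = EDV - ESV
SV = 103 - 72
SV = 31 mL


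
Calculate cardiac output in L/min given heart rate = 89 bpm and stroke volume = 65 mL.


CO = HR * SV
CO = 89 * 65 / 1000
CO = 5.785 L/min


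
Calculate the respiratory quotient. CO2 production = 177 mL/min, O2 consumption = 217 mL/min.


RQ = VCO2 / VO2
RQ = 177 / 217
RQ = 0.8157


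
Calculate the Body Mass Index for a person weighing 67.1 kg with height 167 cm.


BMI = weight / height^2
height = 167 cm = 1.67 m
BMI = 67.1 / 1.67^2
BMI = 24.06 kg/m^2


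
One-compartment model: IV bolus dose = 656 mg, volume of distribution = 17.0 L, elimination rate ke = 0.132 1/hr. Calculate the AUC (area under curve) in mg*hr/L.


C0 = Dose/Vd = 656/17.0 = 38.5882 mg/L
AUC = C0/ke = 38.5882/0.132
AUC = 292.3 mg*hr/L


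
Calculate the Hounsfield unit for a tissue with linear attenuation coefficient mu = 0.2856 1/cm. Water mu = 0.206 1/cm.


HU = ((mu_tissue - mu_water) / mu_water) * 1000
HU = ((0.2856 - 0.206) / 0.206) * 1000
HU = 386.4


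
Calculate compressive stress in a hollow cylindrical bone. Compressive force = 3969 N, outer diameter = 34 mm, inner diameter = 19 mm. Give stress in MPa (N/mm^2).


A = pi*(r_o^2 - r_i^2)
r_o = 17 mm, r_i = 9.5 mm
A = 624.392 mm^2
sigma = F/A = 3969 / 624.392
sigma = 6.357 MPa


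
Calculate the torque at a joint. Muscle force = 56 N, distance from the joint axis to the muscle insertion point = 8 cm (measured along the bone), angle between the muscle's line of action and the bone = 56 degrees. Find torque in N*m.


Torque = F * d * sin(theta)   (moment arm = d*sin(theta))
d = 8 cm = 0.08 m
Torque = 56 * 0.08 * sin(56)
Torque = 3.714 N*m


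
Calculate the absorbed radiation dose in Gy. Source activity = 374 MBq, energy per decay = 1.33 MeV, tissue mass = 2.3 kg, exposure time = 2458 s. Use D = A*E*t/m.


A = 374 MBq = 3.7400e+08 Bq
E = 1.33 MeV = 2.13066e-13 J
D = A*E*t/m = 3.7400e+08*2.13066e-13*2458/2.3
D = 0.08516 Gy


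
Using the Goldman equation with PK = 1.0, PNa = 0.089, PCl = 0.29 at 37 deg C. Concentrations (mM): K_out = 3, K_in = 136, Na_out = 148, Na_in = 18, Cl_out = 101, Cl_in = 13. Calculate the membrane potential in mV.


Vm = (RT/F)*ln((PK*Ko + PNa*Nao + PCl*Cli)/(PK*Ki + PNa*Nai + PCl*Clo))
Numer = 19.942, Denom = 166.892
Vm = -56.78 mV


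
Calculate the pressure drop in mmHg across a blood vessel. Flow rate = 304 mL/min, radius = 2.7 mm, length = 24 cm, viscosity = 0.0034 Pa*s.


dP = 8*mu*L*Q / (pi*r^4)
Q = 304 mL/min = 5.06667e-06 m^3/s
dP = 198.106 Pa = 198.106 / 133.322 mmHg = 1.486 mmHg


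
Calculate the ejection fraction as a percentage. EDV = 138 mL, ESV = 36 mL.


SV = EDV - ESV = 138 - 36 = 102 mL
EF = SV/EDV * 100 = 102/138 * 100
EF = 73.91%


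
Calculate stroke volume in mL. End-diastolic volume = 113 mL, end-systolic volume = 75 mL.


SV = EDV - ESV
SV = 113 - 75
SV = 38 mL


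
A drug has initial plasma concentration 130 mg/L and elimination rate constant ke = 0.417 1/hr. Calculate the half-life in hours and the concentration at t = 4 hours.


t_half = ln(2) / ke = 0.693147 / 0.417 = 1.662 hr
C(t) = C0 * exp(-ke*t) = 130 * exp(-0.417*4)
C(4) = 24.52 mg/L


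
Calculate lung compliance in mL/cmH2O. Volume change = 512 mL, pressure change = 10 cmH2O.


C = dV / dP
C = 512 / 10
C = 51.2 mL/cmH2O


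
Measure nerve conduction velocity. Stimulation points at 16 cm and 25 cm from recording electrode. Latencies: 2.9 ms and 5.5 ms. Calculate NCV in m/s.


Distance = (25 - 16) / 100 = 0.09 m
dt = (5.5 - 2.9) / 1000 = 0.0026 s
NCV = dist / dt = 34.62 m/s


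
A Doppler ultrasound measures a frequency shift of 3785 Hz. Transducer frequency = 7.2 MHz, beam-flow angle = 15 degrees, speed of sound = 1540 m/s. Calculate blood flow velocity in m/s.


v = fd * c / (2 * f0 * cos(theta))
v = 3785 * 1540 / (2 * 7.2000e+06 * cos(15))
v = 0.4191 m/s


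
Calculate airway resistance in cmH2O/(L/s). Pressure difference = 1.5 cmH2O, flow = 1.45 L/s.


R = dP / flow
R = 1.5 / 1.45
R = 1.034 cmH2O/(L/s)


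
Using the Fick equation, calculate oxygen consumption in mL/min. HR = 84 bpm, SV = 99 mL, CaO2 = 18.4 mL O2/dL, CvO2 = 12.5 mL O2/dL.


CO = HR*SV = 84*99/1000 = 8.316 L/min
a-v O2 diff = 18.4 - 12.5 = 5.9 mL/dL
VO2 = CO * (CaO2-CvO2) * 10 dL/L
VO2 = 8.316 * 5.9 * 10
VO2 = 490.6 mL/min


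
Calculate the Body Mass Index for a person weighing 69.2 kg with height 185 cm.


BMI = weight / height^2
height = 185 cm = 1.85 m
BMI = 69.2 / 1.85^2
BMI = 20.22 kg/m^2


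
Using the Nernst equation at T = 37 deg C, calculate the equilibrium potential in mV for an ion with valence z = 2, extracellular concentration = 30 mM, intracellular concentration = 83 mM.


E = (RT/(zF)) * ln(C_out/C_in)
T = 37 + 273.15 = 310.15 K
E = (8.314 * 310.15 / (2 * 96485)) * ln(30/83)
E = -13.6 mV


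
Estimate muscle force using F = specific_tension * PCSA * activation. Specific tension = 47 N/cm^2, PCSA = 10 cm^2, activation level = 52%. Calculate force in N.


F = sigma * PCSA * activation
F = 47 * 10 * 0.52
F = 244.4 N


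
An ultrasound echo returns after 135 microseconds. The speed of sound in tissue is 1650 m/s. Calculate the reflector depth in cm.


depth = c * t / 2
t = 135 us = 1.3500e-04 s
depth = 1650 * 1.3500e-04 / 2
depth = 0.111375 m = 11.1375 cm


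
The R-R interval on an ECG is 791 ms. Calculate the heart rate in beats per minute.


HR = 60 / RR_interval(s)
RR = 791 ms = 0.791 s
HR = 60 / 0.791 = 75.85 bpm


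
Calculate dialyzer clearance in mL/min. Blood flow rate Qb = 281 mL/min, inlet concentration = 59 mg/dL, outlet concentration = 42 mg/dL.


K = Qb * (Cb_in - Cb_out) / Cb_in
K = 281 * (59 - 42) / 59
K = 80.97 mL/min


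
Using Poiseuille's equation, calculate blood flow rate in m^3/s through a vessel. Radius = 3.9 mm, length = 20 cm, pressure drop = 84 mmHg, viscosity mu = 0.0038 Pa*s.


Q = pi*r^4*dP / (8*mu*L)
r = 0.0039 m, L = 0.2 m
dP = 84 mmHg = 11199.048 Pa
Q = 0.001339 m^3/s


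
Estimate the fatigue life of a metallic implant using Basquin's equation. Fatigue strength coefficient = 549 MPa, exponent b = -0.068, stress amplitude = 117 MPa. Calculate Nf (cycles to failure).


sigma_a = sigma_f' * (2Nf)^b
2Nf = (sigma_a/sigma_f')^(1/b)
2Nf = (117/549)^(1/-0.068)
2Nf = 7.4701725e+09
Nf = 3.7351e+09


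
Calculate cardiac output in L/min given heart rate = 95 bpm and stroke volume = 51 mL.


CO = HR * SV
CO = 95 * 51 / 1000
CO = 4.845 L/min


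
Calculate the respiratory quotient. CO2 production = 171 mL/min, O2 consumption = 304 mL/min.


RQ = VCO2 / VO2
RQ = 171 / 304
RQ = 0.5625


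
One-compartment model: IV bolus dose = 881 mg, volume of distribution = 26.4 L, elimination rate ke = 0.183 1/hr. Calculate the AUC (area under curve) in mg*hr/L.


C0 = Dose/Vd = 881/26.4 = 33.3712 mg/L
AUC = C0/ke = 33.3712/0.183
AUC = 182.4 mg*hr/L


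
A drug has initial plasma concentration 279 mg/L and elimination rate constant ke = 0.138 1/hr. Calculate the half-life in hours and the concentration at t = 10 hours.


t_half = ln(2) / ke = 0.693147 / 0.138 = 5.023 hr
C(t) = C0 * exp(-ke*t) = 279 * exp(-0.138*10)
C(10) = 70.19 mg/L


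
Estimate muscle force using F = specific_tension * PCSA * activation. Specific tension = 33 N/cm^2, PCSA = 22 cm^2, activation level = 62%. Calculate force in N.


F = sigma * PCSA * activation
F = 33 * 22 * 0.62
F = 450.1 N


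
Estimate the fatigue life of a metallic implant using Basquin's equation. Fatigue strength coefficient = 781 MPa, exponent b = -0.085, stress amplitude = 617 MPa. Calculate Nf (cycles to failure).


sigma_a = sigma_f' * (2Nf)^b
2Nf = (sigma_a/sigma_f')^(1/b)
2Nf = (617/781)^(1/-0.085)
2Nf = 16.006794
Nf = 8.003


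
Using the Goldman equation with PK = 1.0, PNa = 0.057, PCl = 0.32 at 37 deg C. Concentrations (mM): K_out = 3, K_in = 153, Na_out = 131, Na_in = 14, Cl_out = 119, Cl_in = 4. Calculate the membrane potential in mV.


Vm = (RT/F)*ln((PK*Ko + PNa*Nao + PCl*Cli)/(PK*Ki + PNa*Nai + PCl*Clo))
Numer = 11.747, Denom = 191.878
Vm = -74.65 mV


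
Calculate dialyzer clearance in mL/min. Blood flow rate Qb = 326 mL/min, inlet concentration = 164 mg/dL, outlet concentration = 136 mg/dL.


K = Qb * (Cb_in - Cb_out) / Cb_in
K = 326 * (164 - 136) / 164
K = 55.66 mL/min


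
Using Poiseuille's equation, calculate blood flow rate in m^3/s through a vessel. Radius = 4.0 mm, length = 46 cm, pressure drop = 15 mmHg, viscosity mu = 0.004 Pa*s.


Q = pi*r^4*dP / (8*mu*L)
r = 0.004 m, L = 0.46 m
dP = 15 mmHg = 1999.83 Pa
Q = 1.0926e-04 m^3/s


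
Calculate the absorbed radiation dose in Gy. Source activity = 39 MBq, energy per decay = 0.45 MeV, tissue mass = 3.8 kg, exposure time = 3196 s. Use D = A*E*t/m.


A = 39 MBq = 3.9000e+07 Bq
E = 0.45 MeV = 7.209e-14 J
D = A*E*t/m = 3.9000e+07*7.209e-14*3196/3.8
D = 0.002365 Gy


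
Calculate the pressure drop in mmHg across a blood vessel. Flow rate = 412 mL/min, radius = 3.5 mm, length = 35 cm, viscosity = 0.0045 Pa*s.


dP = 8*mu*L*Q / (pi*r^4)
Q = 412 mL/min = 6.86667e-06 m^3/s
dP = 183.525 Pa = 183.525 / 133.322 mmHg = 1.377 mmHg


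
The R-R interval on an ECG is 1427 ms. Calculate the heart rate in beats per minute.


HR = 60 / RR_interval(s)
RR = 1427 ms = 1.427 s
HR = 60 / 1.427 = 42.05 bpm


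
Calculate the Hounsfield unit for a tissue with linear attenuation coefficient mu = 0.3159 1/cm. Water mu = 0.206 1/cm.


HU = ((mu_tissue - mu_water) / mu_water) * 1000
HU = ((0.3159 - 0.206) / 0.206) * 1000
HU = 533.5


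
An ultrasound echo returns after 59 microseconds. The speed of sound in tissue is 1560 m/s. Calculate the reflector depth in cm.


depth = c * t / 2
t = 59 us = 5.9000e-05 s
depth = 1560 * 5.9000e-05 / 2
depth = 0.04602 m = 4.602 cm


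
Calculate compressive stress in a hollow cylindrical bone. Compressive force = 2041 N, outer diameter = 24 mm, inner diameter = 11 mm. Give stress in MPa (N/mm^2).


A = pi*(r_o^2 - r_i^2)
r_o = 12 mm, r_i = 5.5 mm
A = 357.356 mm^2
sigma = F/A = 2041 / 357.356
sigma = 5.711 MPa


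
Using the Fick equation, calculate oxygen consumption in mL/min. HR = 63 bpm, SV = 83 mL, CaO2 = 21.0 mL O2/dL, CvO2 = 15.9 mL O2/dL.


CO = HR*SV = 63*83/1000 = 5.229 L/min
a-v O2 diff = 21.0 - 15.9 = 5.1 mL/dL
VO2 = CO * (CaO2-CvO2) * 10 dL/L
VO2 = 5.229 * 5.1 * 10
VO2 = 266.7 mL/min


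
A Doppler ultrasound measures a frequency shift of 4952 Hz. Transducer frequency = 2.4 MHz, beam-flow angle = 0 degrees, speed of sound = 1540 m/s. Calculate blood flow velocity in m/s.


v = fd * c / (2 * f0 * cos(theta))
v = 4952 * 1540 / (2 * 2.4000e+06 * cos(0))
v = 1.589 m/s


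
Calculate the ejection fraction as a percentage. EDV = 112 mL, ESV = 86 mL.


SV = EDV - ESV = 112 - 86 = 26 mL
EF = SV/EDV * 100 = 26/112 * 100
EF = 23.21%


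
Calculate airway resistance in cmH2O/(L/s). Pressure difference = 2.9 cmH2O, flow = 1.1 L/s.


R = dP / flow
R = 2.9 / 1.1
R = 2.636 cmH2O/(L/s)


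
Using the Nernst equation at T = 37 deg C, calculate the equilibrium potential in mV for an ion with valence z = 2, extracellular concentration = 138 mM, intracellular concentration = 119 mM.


E = (RT/(zF)) * ln(C_out/C_in)
T = 37 + 273.15 = 310.15 K
E = (8.314 * 310.15 / (2 * 96485)) * ln(138/119)
E = 1.979 mV


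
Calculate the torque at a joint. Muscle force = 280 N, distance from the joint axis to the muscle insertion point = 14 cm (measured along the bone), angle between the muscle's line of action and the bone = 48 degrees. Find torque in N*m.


Torque = F * d * sin(theta)   (moment arm = d*sin(theta))
d = 14 cm = 0.14 m
Torque = 280 * 0.14 * sin(48)
Torque = 29.13 N*m


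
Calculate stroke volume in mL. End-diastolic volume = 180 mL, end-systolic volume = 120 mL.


SV = EDV - ESV
SV = 180 - 120
SV = 60 mL


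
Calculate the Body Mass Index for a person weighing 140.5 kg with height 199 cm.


BMI = weight / height^2
height = 199 cm = 1.99 m
BMI = 140.5 / 1.99^2
BMI = 35.48 kg/m^2


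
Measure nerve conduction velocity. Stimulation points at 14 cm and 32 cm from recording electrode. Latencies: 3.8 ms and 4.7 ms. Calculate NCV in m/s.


Distance = (32 - 14) / 100 = 0.18 m
dt = (4.7 - 3.8) / 1000 = 9.0000e-04 s
NCV = dist / dt = 200 m/s


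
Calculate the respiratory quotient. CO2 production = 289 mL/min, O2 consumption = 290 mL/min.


RQ = VCO2 / VO2
RQ = 289 / 290
RQ = 0.9966


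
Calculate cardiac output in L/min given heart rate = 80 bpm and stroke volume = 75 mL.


CO = HR * SV
CO = 80 * 75 / 1000
CO = 6 L/min


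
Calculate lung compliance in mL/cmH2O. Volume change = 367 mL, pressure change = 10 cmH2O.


C = dV / dP
C = 367 / 10
C = 36.7 mL/cmH2O


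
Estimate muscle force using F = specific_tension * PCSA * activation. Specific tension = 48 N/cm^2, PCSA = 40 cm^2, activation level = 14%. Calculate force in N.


F = sigma * PCSA * activation
F = 48 * 40 * 0.14
F = 268.8 N


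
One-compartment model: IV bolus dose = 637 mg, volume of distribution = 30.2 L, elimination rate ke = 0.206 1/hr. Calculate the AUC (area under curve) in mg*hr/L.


C0 = Dose/Vd = 637/30.2 = 21.0927 mg/L
AUC = C0/ke = 21.0927/0.206
AUC = 102.4 mg*hr/L


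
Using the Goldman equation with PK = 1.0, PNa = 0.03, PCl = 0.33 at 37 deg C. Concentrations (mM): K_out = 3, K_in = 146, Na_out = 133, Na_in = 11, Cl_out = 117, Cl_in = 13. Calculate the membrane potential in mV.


Vm = (RT/F)*ln((PK*Ko + PNa*Nao + PCl*Cli)/(PK*Ki + PNa*Nai + PCl*Clo))
Numer = 11.28, Denom = 184.94
Vm = -74.75 mV


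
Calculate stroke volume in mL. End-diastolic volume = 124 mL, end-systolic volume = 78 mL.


SV = EDV - ESV
SV = 124 - 78
SV = 46 mL


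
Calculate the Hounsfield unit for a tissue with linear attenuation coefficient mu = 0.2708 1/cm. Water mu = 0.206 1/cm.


HU = ((mu_tissue - mu_water) / mu_water) * 1000
HU = ((0.2708 - 0.206) / 0.206) * 1000
HU = 314.6


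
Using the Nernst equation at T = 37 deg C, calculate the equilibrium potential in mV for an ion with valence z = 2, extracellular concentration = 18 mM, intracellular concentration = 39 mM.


E = (RT/(zF)) * ln(C_out/C_in)
T = 37 + 273.15 = 310.15 K
E = (8.314 * 310.15 / (2 * 96485)) * ln(18/39)
E = -10.33 mV


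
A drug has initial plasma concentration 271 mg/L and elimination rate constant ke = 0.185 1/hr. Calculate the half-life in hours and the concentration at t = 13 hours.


t_half = ln(2) / ke = 0.693147 / 0.185 = 3.747 hr
C(t) = C0 * exp(-ke*t) = 271 * exp(-0.185*13)
C(13) = 24.46 mg/L


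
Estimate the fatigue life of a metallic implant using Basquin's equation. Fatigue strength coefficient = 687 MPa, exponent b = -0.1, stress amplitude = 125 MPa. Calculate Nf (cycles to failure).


sigma_a = sigma_f' * (2Nf)^b
2Nf = (sigma_a/sigma_f')^(1/b)
2Nf = (125/687)^(1/-0.1)
2Nf = 25145903
Nf = 1.2573e+07


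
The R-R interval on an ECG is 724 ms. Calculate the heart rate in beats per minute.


HR = 60 / RR_interval(s)
RR = 724 ms = 0.724 s
HR = 60 / 0.724 = 82.87 bpm


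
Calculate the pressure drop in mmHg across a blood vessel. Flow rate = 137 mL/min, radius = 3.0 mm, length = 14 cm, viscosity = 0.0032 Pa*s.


dP = 8*mu*L*Q / (pi*r^4)
Q = 137 mL/min = 2.28333e-06 m^3/s
dP = 32.1589 Pa = 32.1589 / 133.322 mmHg = 0.2412 mmHg


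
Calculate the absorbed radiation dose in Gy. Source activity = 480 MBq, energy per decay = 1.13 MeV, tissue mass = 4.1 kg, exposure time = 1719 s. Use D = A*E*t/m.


A = 480 MBq = 4.8000e+08 Bq
E = 1.13 MeV = 1.81026e-13 J
D = A*E*t/m = 4.8000e+08*1.81026e-13*1719/4.1
D = 0.03643 Gy


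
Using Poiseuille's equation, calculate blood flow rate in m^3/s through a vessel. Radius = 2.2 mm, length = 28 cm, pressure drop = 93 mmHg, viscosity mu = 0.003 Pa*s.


Q = pi*r^4*dP / (8*mu*L)
r = 0.0022 m, L = 0.28 m
dP = 93 mmHg = 12398.946 Pa
Q = 1.3579e-04 m^3/s


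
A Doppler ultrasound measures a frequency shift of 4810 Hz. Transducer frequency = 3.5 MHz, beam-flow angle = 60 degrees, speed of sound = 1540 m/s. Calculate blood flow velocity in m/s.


v = fd * c / (2 * f0 * cos(theta))
v = 4810 * 1540 / (2 * 3.5000e+06 * cos(60))
v = 2.116 m/s


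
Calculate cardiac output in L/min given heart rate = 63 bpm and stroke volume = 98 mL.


CO = HR * SV
CO = 63 * 98 / 1000
CO = 6.174 L/min


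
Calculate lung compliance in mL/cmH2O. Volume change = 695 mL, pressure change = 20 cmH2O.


C = dV / dP
C = 695 / 20
C = 34.75 mL/cmH2O


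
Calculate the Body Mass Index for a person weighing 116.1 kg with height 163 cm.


BMI = weight / height^2
height = 163 cm = 1.63 m
BMI = 116.1 / 1.63^2
BMI = 43.7 kg/m^2


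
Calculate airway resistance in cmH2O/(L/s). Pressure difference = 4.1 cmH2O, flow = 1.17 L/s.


R = dP / flow
R = 4.1 / 1.17
R = 3.504 cmH2O/(L/s)


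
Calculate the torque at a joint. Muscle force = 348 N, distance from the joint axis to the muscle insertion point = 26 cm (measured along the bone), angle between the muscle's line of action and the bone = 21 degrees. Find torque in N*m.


Torque = F * d * sin(theta)   (moment arm = d*sin(theta))
d = 26 cm = 0.26 m
Torque = 348 * 0.26 * sin(21)
Torque = 32.43 N*m


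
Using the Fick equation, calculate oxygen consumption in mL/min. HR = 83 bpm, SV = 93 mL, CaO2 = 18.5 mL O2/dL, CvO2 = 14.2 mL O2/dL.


CO = HR*SV = 83*93/1000 = 7.719 L/min
a-v O2 diff = 18.5 - 14.2 = 4.3 mL/dL
VO2 = CO * (CaO2-CvO2) * 10 dL/L
VO2 = 7.719 * 4.3 * 10
VO2 = 331.9 mL/min


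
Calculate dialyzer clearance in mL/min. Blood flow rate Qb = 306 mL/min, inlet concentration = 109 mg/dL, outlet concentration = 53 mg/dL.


K = Qb * (Cb_in - Cb_out) / Cb_in
K = 306 * (109 - 53) / 109
K = 157.2 mL/min


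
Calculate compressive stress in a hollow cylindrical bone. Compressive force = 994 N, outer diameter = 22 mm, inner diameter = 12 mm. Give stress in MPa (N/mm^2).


A = pi*(r_o^2 - r_i^2)
r_o = 11 mm, r_i = 6 mm
A = 267.035 mm^2
sigma = F/A = 994 / 267.035
sigma = 3.722 MPa


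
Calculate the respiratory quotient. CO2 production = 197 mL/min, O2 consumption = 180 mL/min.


RQ = VCO2 / VO2
RQ = 197 / 180
RQ = 1.094


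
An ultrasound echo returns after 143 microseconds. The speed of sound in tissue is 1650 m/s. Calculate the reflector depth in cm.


depth = c * t / 2
t = 143 us = 1.4300e-04 s
depth = 1650 * 1.4300e-04 / 2
depth = 0.117975 m = 11.7975 cm


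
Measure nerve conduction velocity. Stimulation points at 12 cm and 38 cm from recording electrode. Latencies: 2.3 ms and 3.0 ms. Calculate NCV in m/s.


Distance = (38 - 12) / 100 = 0.26 m
dt = (3.0 - 2.3) / 1000 = 7.0000e-04 s
NCV = dist / dt = 371.4 m/s


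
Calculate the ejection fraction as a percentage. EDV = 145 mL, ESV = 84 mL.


SV = EDV - ESV = 145 - 84 = 61 mL
EF = SV/EDV * 100 = 61/145 * 100
EF = 42.07%


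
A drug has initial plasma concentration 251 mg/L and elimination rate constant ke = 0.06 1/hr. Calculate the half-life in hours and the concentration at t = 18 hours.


t_half = ln(2) / ke = 0.693147 / 0.06 = 11.55 hr
C(t) = C0 * exp(-ke*t) = 251 * exp(-0.06*18)
C(18) = 85.24 mg/L


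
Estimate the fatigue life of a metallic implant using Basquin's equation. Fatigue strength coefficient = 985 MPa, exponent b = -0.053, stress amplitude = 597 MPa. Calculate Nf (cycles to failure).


sigma_a = sigma_f' * (2Nf)^b
2Nf = (sigma_a/sigma_f')^(1/b)
2Nf = (597/985)^(1/-0.053)
2Nf = 12678.116
Nf = 6339


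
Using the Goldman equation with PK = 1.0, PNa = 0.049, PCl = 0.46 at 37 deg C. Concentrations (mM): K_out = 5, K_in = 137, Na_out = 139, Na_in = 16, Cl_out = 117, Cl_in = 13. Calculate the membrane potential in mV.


Vm = (RT/F)*ln((PK*Ko + PNa*Nao + PCl*Cli)/(PK*Ki + PNa*Nai + PCl*Clo))
Numer = 17.791, Denom = 191.604
Vm = -63.52 mV


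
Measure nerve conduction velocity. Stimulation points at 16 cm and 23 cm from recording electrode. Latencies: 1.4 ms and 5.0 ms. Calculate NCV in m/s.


Distance = (23 - 16) / 100 = 0.07 m
dt = (5.0 - 1.4) / 1000 = 0.0036 s
NCV = dist / dt = 19.44 m/s


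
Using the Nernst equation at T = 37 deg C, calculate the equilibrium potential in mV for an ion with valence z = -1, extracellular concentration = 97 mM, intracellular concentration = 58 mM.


E = (RT/(zF)) * ln(C_out/C_in)
T = 37 + 273.15 = 310.15 K
E = (8.314 * 310.15 / (-1 * 96485)) * ln(97/58)
E = -13.74 mV


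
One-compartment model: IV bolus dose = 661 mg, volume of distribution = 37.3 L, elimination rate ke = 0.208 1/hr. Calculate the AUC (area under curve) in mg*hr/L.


C0 = Dose/Vd = 661/37.3 = 17.7212 mg/L
AUC = C0/ke = 17.7212/0.208
AUC = 85.2 mg*hr/L


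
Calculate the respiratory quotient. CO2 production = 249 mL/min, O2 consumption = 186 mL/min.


RQ = VCO2 / VO2
RQ = 249 / 186
RQ = 1.339


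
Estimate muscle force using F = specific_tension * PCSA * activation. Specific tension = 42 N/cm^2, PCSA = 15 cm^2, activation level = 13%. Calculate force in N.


F = sigma * PCSA * activation
F = 42 * 15 * 0.13
F = 81.9 N


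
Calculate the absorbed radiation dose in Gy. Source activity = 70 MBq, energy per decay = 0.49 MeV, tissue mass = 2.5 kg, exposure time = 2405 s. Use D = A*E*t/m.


A = 70 MBq = 7.0000e+07 Bq
E = 0.49 MeV = 7.8498e-14 J
D = A*E*t/m = 7.0000e+07*7.8498e-14*2405/2.5
D = 0.005286 Gy


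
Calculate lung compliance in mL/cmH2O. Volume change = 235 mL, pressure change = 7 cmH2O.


C = dV / dP
C = 235 / 7
C = 33.57 mL/cmH2O


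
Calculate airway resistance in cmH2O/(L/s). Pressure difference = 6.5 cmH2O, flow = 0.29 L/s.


R = dP / flow
R = 6.5 / 0.29
R = 22.41 cmH2O/(L/s)


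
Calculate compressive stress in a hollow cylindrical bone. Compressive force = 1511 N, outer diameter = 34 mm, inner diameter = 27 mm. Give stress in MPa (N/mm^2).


A = pi*(r_o^2 - r_i^2)
r_o = 17 mm, r_i = 13.5 mm
A = 335.365 mm^2
sigma = F/A = 1511 / 335.365
sigma = 4.506 MPa


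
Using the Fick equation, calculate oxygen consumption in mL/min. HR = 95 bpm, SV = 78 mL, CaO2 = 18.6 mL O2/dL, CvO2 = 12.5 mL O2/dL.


CO = HR*SV = 95*78/1000 = 7.41 L/min
a-v O2 diff = 18.6 - 12.5 = 6.1 mL/dL
VO2 = CO * (CaO2-CvO2) * 10 dL/L
VO2 = 7.41 * 6.1 * 10
VO2 = 452 mL/min


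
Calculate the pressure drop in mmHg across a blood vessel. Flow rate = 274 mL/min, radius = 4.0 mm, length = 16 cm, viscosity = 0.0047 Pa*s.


dP = 8*mu*L*Q / (pi*r^4)
Q = 274 mL/min = 4.56667e-06 m^3/s
dP = 34.16 Pa = 34.16 / 133.322 mmHg = 0.2562 mmHg


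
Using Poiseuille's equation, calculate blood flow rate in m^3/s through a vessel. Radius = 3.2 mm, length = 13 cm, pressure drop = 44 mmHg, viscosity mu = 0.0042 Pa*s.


Q = pi*r^4*dP / (8*mu*L)
r = 0.0032 m, L = 0.13 m
dP = 44 mmHg = 5866.168 Pa
Q = 4.4241e-04 m^3/s


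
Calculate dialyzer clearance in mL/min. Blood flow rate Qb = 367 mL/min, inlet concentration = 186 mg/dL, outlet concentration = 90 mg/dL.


K = Qb * (Cb_in - Cb_out) / Cb_in
K = 367 * (186 - 90) / 186
K = 189.4 mL/min


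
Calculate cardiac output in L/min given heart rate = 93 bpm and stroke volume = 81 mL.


CO = HR * SV
CO = 93 * 81 / 1000
CO = 7.533 L/min


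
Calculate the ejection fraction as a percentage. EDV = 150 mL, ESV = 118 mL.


SV = EDV - ESV = 150 - 118 = 32 mL
EF = SV/EDV * 100 = 32/150 * 100
EF = 21.33%


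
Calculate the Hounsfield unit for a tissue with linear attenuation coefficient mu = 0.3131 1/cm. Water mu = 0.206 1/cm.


HU = ((mu_tissue - mu_water) / mu_water) * 1000
HU = ((0.3131 - 0.206) / 0.206) * 1000
HU = 519.9


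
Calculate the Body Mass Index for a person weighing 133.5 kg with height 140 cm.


BMI = weight / height^2
height = 140 cm = 1.4 m
BMI = 133.5 / 1.4^2
BMI = 68.11 kg/m^2


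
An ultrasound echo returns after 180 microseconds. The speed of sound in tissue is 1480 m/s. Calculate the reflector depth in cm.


depth = c * t / 2
t = 180 us = 1.8000e-04 s
depth = 1480 * 1.8000e-04 / 2
depth = 0.1332 m = 13.32 cm


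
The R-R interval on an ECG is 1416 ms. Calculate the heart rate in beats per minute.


HR = 60 / RR_interval(s)
RR = 1416 ms = 1.416 s
HR = 60 / 1.416 = 42.37 bpm


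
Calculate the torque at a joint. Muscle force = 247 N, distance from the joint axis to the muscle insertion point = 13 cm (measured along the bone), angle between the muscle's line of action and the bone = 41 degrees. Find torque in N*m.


Torque = F * d * sin(theta)   (moment arm = d*sin(theta))
d = 13 cm = 0.13 m
Torque = 247 * 0.13 * sin(41)
Torque = 21.07 N*m


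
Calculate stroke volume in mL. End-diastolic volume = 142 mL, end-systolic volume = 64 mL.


SV = EDV - ESV
SV = 142 - 64
SV = 78 mL


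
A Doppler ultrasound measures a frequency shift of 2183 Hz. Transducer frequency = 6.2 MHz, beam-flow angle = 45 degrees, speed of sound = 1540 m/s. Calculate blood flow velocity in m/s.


v = fd * c / (2 * f0 * cos(theta))
v = 2183 * 1540 / (2 * 6.2000e+06 * cos(45))
v = 0.3834 m/s


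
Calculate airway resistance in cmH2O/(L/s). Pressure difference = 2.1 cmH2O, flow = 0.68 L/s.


R = dP / flow
R = 2.1 / 0.68
R = 3.088 cmH2O/(L/s)


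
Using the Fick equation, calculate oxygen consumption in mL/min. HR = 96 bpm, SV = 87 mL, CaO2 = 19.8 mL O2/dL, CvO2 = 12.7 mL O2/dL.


CO = HR*SV = 96*87/1000 = 8.352 L/min
a-v O2 diff = 19.8 - 12.7 = 7.1 mL/dL
VO2 = CO * (CaO2-CvO2) * 10 dL/L
VO2 = 8.352 * 7.1 * 10
VO2 = 593 mL/min


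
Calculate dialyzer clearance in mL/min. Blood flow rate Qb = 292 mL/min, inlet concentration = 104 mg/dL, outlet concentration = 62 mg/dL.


K = Qb * (Cb_in - Cb_out) / Cb_in
K = 292 * (104 - 62) / 104
K = 117.9 mL/min


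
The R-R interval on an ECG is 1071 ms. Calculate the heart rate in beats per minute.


HR = 60 / RR_interval(s)
RR = 1071 ms = 1.071 s
HR = 60 / 1.071 = 56.02 bpm


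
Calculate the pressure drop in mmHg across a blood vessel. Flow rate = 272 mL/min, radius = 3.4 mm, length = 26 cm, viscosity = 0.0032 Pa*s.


dP = 8*mu*L*Q / (pi*r^4)
Q = 272 mL/min = 4.53333e-06 m^3/s
dP = 71.8729 Pa = 71.8729 / 133.322 mmHg = 0.5391 mmHg


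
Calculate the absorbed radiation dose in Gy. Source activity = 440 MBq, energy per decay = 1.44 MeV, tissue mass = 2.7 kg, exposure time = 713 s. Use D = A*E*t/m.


A = 440 MBq = 4.4000e+08 Bq
E = 1.44 MeV = 2.30688e-13 J
D = A*E*t/m = 4.4000e+08*2.30688e-13*713/2.7
D = 0.0268 Gy


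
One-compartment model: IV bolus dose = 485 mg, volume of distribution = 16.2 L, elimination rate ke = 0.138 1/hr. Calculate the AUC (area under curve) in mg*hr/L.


C0 = Dose/Vd = 485/16.2 = 29.9383 mg/L
AUC = C0/ke = 29.9383/0.138
AUC = 216.9 mg*hr/L


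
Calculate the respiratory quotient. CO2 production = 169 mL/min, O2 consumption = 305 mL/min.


RQ = VCO2 / VO2
RQ = 169 / 305
RQ = 0.5541


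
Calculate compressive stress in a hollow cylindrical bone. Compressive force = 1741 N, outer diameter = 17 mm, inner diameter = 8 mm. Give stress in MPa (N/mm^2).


A = pi*(r_o^2 - r_i^2)
r_o = 8.5 mm, r_i = 4 mm
A = 176.715 mm^2
sigma = F/A = 1741 / 176.715
sigma = 9.852 MPa


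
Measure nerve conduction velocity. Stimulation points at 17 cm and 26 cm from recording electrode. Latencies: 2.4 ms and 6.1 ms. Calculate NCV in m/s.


Distance = (26 - 17) / 100 = 0.09 m
dt = (6.1 - 2.4) / 1000 = 0.0037 s
NCV = dist / dt = 24.32 m/s


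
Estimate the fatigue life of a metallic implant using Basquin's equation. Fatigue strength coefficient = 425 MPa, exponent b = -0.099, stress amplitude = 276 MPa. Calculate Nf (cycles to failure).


sigma_a = sigma_f' * (2Nf)^b
2Nf = (sigma_a/sigma_f')^(1/b)
2Nf = (276/425)^(1/-0.099)
2Nf = 78.295326
Nf = 39.15


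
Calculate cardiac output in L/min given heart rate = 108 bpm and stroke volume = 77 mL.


CO = HR * SV
CO = 108 * 77 / 1000
CO = 8.316 L/min


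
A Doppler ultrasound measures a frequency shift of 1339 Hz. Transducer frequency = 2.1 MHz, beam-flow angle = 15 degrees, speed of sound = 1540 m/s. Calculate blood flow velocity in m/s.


v = fd * c / (2 * f0 * cos(theta))
v = 1339 * 1540 / (2 * 2.1000e+06 * cos(15))
v = 0.5083 m/s


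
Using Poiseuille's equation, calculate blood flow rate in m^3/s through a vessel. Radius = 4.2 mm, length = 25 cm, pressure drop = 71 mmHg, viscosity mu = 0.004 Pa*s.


Q = pi*r^4*dP / (8*mu*L)
r = 0.0042 m, L = 0.25 m
dP = 71 mmHg = 9465.862 Pa
Q = 0.001157 m^3/s


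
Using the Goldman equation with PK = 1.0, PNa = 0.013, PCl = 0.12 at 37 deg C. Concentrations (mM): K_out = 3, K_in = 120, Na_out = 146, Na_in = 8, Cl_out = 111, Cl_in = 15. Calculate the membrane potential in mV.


Vm = (RT/F)*ln((PK*Ko + PNa*Nao + PCl*Cli)/(PK*Ki + PNa*Nai + PCl*Clo))
Numer = 6.698, Denom = 133.424
Vm = -79.95 mV


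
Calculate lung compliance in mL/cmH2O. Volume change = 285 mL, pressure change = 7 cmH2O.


C = dV / dP
C = 285 / 7
C = 40.71 mL/cmH2O


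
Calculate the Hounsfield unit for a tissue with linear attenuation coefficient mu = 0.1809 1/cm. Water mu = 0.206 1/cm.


HU = ((mu_tissue - mu_water) / mu_water) * 1000
HU = ((0.1809 - 0.206) / 0.206) * 1000
HU = -121.8


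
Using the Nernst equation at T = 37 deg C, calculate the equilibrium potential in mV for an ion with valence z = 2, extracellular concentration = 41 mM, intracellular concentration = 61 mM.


E = (RT/(zF)) * ln(C_out/C_in)
T = 37 + 273.15 = 310.15 K
E = (8.314 * 310.15 / (2 * 96485)) * ln(41/61)
E = -5.309 mV


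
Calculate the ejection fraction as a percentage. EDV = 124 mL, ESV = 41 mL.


SV = EDV - ESV = 124 - 41 = 83 mL
EF = SV/EDV * 100 = 83/124 * 100
EF = 66.94%


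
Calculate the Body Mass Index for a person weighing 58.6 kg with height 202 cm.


BMI = weight / height^2
height = 202 cm = 2.02 m
BMI = 58.6 / 2.02^2
BMI = 14.36 kg/m^2


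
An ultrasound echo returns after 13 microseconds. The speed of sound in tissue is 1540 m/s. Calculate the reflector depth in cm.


depth = c * t / 2
t = 13 us = 1.3000e-05 s
depth = 1540 * 1.3000e-05 / 2
depth = 0.01001 m = 1.001 cm


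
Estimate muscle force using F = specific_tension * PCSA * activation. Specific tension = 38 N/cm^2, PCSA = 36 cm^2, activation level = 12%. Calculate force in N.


F = sigma * PCSA * activation
F = 38 * 36 * 0.12
F = 164.2 N


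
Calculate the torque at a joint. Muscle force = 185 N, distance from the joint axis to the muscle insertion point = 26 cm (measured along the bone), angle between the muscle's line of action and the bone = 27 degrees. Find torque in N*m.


Torque = F * d * sin(theta)   (moment arm = d*sin(theta))
d = 26 cm = 0.26 m
Torque = 185 * 0.26 * sin(27)
Torque = 21.84 N*m


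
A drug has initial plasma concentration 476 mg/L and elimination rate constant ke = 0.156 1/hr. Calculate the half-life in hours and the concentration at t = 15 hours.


t_half = ln(2) / ke = 0.693147 / 0.156 = 4.443 hr
C(t) = C0 * exp(-ke*t) = 476 * exp(-0.156*15)
C(15) = 45.85 mg/L


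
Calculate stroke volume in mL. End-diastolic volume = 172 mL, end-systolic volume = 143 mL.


SV = EDV - ESV
SV = 172 - 143
SV = 29 mL


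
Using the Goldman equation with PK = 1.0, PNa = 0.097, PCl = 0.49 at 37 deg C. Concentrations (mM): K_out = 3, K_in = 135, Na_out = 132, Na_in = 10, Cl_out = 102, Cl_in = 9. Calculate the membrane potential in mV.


Vm = (RT/F)*ln((PK*Ko + PNa*Nao + PCl*Cli)/(PK*Ki + PNa*Nai + PCl*Clo))
Numer = 20.214, Denom = 185.95
Vm = -59.31 mV


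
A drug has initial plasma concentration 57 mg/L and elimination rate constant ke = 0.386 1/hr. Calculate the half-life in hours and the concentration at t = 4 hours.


t_half = ln(2) / ke = 0.693147 / 0.386 = 1.796 hr
C(t) = C0 * exp(-ke*t) = 57 * exp(-0.386*4)
C(4) = 12.17 mg/L


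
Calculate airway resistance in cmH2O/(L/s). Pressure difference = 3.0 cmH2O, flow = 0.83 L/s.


R = dP / flow
R = 3.0 / 0.83
R = 3.614 cmH2O/(L/s)


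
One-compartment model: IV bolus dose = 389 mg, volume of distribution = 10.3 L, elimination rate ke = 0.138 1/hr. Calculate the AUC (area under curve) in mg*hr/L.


C0 = Dose/Vd = 389/10.3 = 37.767 mg/L
AUC = C0/ke = 37.767/0.138
AUC = 273.7 mg*hr/L


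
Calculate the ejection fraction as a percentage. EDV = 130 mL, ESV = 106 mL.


SV = EDV - ESV = 130 - 106 = 24 mL
EF = SV/EDV * 100 = 24/130 * 100
EF = 18.46%


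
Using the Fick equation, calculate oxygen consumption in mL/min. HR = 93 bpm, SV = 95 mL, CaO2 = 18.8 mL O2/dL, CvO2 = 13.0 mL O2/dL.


CO = HR*SV = 93*95/1000 = 8.835 L/min
a-v O2 diff = 18.8 - 13.0 = 5.8 mL/dL
VO2 = CO * (CaO2-CvO2) * 10 dL/L
VO2 = 8.835 * 5.8 * 10
VO2 = 512.4 mL/min


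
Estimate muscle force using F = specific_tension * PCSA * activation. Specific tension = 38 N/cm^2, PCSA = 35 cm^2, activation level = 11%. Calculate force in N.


F = sigma * PCSA * activation
F = 38 * 35 * 0.11
F = 146.3 N


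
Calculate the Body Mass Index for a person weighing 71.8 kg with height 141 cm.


BMI = weight / height^2
height = 141 cm = 1.41 m
BMI = 71.8 / 1.41^2
BMI = 36.11 kg/m^2


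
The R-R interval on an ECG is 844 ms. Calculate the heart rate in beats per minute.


HR = 60 / RR_interval(s)
RR = 844 ms = 0.844 s
HR = 60 / 0.844 = 71.09 bpm
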